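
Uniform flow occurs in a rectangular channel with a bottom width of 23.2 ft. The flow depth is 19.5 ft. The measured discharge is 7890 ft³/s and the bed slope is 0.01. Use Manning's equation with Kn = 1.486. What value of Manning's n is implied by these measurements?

Flow area A = b·y = 23.2 × 19.5 = 452.4 ft². Wetted perimeter P = b + 2y = 23.2 + 2×19.5 = 62.2 ft.
Hydraulic radius R = A/P = 452.4/62.2 = 7.273 ft.
Rearranging Manning's equation: n = (1.486/Q) A R^(2/3) S^(1/2) = (1.486/7890) × 452.4 × 7.273^(2/3) × √0.01 = 0.032.

n = 0.032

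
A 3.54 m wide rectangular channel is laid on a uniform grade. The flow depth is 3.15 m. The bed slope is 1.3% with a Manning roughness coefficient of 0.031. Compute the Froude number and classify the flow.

Flow area A = b·y = 3.54 × 3.15 = 11.15 m². Wetted perimeter P = b + 2y = 3.54 + 2×3.15 = 9.84 m.
Hydraulic radius R = A/P = 11.15/9.84 = 1.133 m.
V = (1/n) R^(2/3) √S = (1/0.031) × 1.133^(2/3) × √0.013 = 3.998 m/s. Hydraulic depth D_h = A/T = 11.15/3.54 = 3.15 m.
Froude number Fr = V/√(g·D_h) = 3.998/√(9.81×3.15) = 0.719, which is less than 1, so the flow is subcritical.

subcritical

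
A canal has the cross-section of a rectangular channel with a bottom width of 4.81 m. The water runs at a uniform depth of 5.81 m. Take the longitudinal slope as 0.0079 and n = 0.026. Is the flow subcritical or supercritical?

Flow area A = b·y = 4.81 × 5.81 = 27.95 m². Wetted perimeter P = b + 2y = 4.81 + 2×5.81 = 16.43 m.
Hydraulic radius R = A/P = 27.95/16.43 = 1.701 m.
V = (1/n) R^(2/3) √S = (1/0.026) × 1.701^(2/3) × √0.0079 = 4.871 m/s. Hydraulic depth D_h = A/T = 27.95/4.81 = 5.81 m.
Froude number Fr = V/√(g·D_h) = 4.871/√(9.81×5.81) = 0.645, which is less than 1, so the flow is subcritical.

subcritical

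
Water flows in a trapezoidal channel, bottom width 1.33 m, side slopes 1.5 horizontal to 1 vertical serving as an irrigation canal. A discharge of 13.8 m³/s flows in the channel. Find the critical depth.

y_c = 1.39 m

At critical depth, Q² T / (g A³) = 1, i.e. A³/T = Q²/g = 13.8²/9.81 = 19.41.
Try y = 1.67 m: A³/T = 41.43 — high.
Try y = 1 m: A³/T = 5.234 — low.
Try y = 1.39 m: A³/T = 19.45 — close enough.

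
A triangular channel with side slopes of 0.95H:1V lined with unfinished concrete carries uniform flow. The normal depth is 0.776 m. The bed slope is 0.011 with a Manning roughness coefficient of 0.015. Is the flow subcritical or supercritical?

For a triangular section with side slope z = 0.95: A = zy² = 0.95×0.776² = 0.5721 m²; P = 2y√(1+z²) = 2×0.776×1.379 = 2.141 m.
Hydraulic radius R = A/P = 0.5721/2.141 = 0.2672 m.
V = (1/n) R^(2/3) √S = (1/0.015) × 0.2672^(2/3) × √0.011 = 2.901 m/s. Hydraulic depth D_h = A/T = 0.5721/1.474 = 0.388 m.
Froude number Fr = V/√(g·D_h) = 2.901/√(9.81×0.388) = 1.49, which is greater than 1, so the flow is supercritical.

supercritical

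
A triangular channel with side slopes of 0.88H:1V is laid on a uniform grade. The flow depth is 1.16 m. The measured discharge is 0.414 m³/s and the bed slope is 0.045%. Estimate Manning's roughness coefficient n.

For a triangular section with side slope z = 0.88: A = zy² = 0.88×1.16² = 1.184 m²; P = 2y√(1+z²) = 2×1.16×1.332 = 3.09 m.
Hydraulic radius R = A/P = 1.184/3.09 = 0.3832 m.
Rearranging Manning's equation: n = (1/Q) A R^(2/3) S^(1/2) = (1/0.414) × 1.184 × 0.3832^(2/3) × √0.00045 = 0.032.

n = 0.032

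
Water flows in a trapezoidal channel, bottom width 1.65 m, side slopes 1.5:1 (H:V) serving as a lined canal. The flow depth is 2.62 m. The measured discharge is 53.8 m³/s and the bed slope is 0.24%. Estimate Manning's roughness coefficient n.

With bottom width b = 1.65 m and side slope z = 1.5: A = (b + zy)y = (1.65 + 1.5×2.62)×2.62 = 14.62 m²; P = b + 2y√(1+z²) = 1.65 + 2×2.62×1.803 = 11.1 m.
Hydraulic radius R = A/P = 14.62/11.1 = 1.317 m.
Rearranging Manning's equation: n = (1/Q) A R^(2/3) S^(1/2) = (1/53.8) × 14.62 × 1.317^(2/3) × √0.0024 = 0.016.

n = 0.016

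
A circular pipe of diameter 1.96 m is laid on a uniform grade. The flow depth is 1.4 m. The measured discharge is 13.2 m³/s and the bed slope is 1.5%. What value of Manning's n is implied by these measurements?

For a circular section of diameter D = 1.96 m at depth y = 1.4 m, the central angle is θ = 2 arccos(1 − 2y/D) = 4.027 rad. Then A = (D²/8)(θ − sin θ) = 2.306 m² and P = Dθ/2 = 3.947 m.
Hydraulic radius R = A/P = 2.306/3.947 = 0.5842 m.
Rearranging Manning's equation: n = (1/Q) A R^(2/3) S^(1/2) = (1/13.2) × 2.306 × 0.5842^(2/3) × √0.015 = 0.015.

n = 0.015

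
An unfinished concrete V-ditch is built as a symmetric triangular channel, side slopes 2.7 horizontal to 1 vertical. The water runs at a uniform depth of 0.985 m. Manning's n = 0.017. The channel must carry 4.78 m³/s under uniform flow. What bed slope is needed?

For a triangular section with side slope z = 2.7: A = zy² = 2.7×0.985² = 2.62 m²; P = 2y√(1+z²) = 2×0.985×2.879 = 5.672 m.
Hydraulic radius R = A/P = 2.62/5.672 = 0.4618 m.
From Manning's equation, S = [nQ / (1 A R^(2/3))]² = [0.017 × 4.78 / (1 × 2.62 × 0.4618^(2/3))]² = 0.0027.

S = 0.0027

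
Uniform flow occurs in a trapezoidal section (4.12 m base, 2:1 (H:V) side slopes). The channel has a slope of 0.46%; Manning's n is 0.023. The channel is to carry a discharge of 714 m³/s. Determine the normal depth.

Manning's equation rearranged: A R^(2/3) = nQ / (1·√S) = 0.023 × 714 / (√0.0046) = 242.1.
Try y = 7.94 m: A R^(2/3) = 400.6 — over.
Try y = 5.66 m: A R^(2/3) = 180.5 — short.
Try y = 6.42 m: A R^(2/3) = 242.1 — matches.

y_n = 6.42 m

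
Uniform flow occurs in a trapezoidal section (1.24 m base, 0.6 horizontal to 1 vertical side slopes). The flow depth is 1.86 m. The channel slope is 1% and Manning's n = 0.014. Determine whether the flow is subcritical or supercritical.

With bottom width b = 1.24 m and side slope z = 0.6: A = (b + zy)y = (1.24 + 0.6×1.86)×1.86 = 4.382 m²; P = b + 2y√(1+z²) = 1.24 + 2×1.86×1.166 = 5.578 m.
Hydraulic radius R = A/P = 4.382/5.578 = 0.7856 m.
V = (1/n) R^(2/3) √S = (1/0.014) × 0.7856^(2/3) × √0.01 = 6.081 m/s. Hydraulic depth D_h = A/T = 4.382/3.472 = 1.262 m.
Froude number Fr = V/√(g·D_h) = 6.081/√(9.81×1.262) = 1.73, which is greater than 1, so the flow is supercritical.

supercritical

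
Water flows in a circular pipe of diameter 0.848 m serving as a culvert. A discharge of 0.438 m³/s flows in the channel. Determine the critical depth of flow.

At critical depth, Q² T / (g A³) = 1, i.e. A³/T = Q²/g = 0.438²/9.81 = 0.01956.
At y = 0.278 m: A³/T = 0.005249 — short.
At y = 0.437 m: A³/T = 0.0298 — over.
At y = 0.391 m: A³/T = 0.01948 — close enough.

y_c = 0.391 m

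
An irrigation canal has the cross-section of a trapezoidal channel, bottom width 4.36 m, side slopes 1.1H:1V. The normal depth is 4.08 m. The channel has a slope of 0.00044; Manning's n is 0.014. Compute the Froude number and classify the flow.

subcritical

With bottom width b = 4.36 m and side slope z = 1.1: A = (b + zy)y = (4.36 + 1.1×4.08)×4.08 = 36.1 m²; P = b + 2y√(1+z²) = 4.36 + 2×4.08×1.487 = 16.49 m.
Hydraulic radius R = A/P = 36.1/16.49 = 2.189 m.
V = (1/n) R^(2/3) √S = (1/0.014) × 2.189^(2/3) × √0.00044 = 2.526 m/s. Hydraulic depth D_h = A/T = 36.1/13.34 = 2.707 m.
Froude number Fr = V/√(g·D_h) = 2.526/√(9.81×2.707) = 0.49, which is less than 1, so the flow is subcritical.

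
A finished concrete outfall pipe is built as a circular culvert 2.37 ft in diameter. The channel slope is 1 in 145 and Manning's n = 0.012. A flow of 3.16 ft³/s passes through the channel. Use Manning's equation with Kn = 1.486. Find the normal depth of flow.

y_n = 0.503 ft

Manning's equation rearranged: A R^(2/3) = nQ / (1.486·√S) = 0.012 × 3.16 / (1.486 × √0.006897) = 0.3073.
Try y = 0.424 ft: A R^(2/3) = 0.2172 — low.
Try y = 0.503 ft: A R^(2/3) = 0.3073 — close enough.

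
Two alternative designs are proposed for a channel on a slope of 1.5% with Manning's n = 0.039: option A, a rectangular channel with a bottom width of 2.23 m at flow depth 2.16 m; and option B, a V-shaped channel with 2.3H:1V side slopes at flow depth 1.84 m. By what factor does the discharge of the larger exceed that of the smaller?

Channel A: Flow area A = b·y = 2.23 × 2.16 = 4.817 m². Wetted perimeter P = b + 2y = 2.23 + 2×2.16 = 6.55 m. Hydraulic radius R = A/P = 4.817/6.55 = 0.7354 m. Q_A = (1/0.039)·4.817·0.7354^(2/3)·√0.015 = 12.32 m³/s.
Channel B: For a triangular section with side slope z = 2.3: A = zy² = 2.3×1.84² = 7.787 m²; P = 2y√(1+z²) = 2×1.84×2.508 = 9.229 m. Hydraulic radius R = A/P = 7.787/9.229 = 0.8437 m. Q_B = (1/0.039)·7.787·0.8437^(2/3)·√0.015 = 21.83 m³/s.
The larger discharge is 21.83 m³/s and the smaller is 12.32 m³/s; the ratio is 1.77.

1.77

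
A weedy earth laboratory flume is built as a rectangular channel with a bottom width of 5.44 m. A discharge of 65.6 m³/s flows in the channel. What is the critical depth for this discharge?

y_c = 2.46 m

For a rectangular channel, critical depth y_c = (q²/g)^(1/3) where q = Q/b = 65.6/5.44 = 12.06 m²/s.
So y_c = (12.06²/9.81)^(1/3) = 2.46 m.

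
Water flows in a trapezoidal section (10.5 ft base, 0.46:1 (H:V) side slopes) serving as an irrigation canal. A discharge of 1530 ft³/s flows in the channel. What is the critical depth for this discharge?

y_c = 7.73 ft

At critical depth, Q² T / (g A³) = 1, i.e. A³/T = Q²/g = 1530²/32.2 = 72700.
Try y = 5.28 ft: A³/T = 20710 — low.
Try y = 7.73 ft: A³/T = 72830 — ≈ 72700.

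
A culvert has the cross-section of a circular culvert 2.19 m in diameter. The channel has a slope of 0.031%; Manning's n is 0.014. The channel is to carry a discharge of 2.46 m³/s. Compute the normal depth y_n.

Manning's equation rearranged: A R^(2/3) = nQ / (1·√S) = 0.014 × 2.46 / (√0.00031) = 1.956.
Trying y = 1.09 m: A R^(2/3) = 1.251 — too small.
Trying y = 1.69 m: A R^(2/3) = 2.374 — too large.
Trying y = 1.45 m: A R^(2/3) = 1.957 — close enough.

y_n = 1.45 m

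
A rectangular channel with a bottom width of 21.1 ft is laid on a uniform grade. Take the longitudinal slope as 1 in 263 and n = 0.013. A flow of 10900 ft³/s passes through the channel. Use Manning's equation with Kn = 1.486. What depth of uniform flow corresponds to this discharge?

Manning's equation rearranged: A R^(2/3) = nQ / (1.486·√S) = 0.013 × 10900 / (1.486 × √0.003802) = 1546.
Try y = 24.7 ft: A R^(2/3) = 1978 — too large.
Try y = 14.8 ft: A R^(2/3) = 1049 — too small.
Try y = 20.2 ft: A R^(2/3) = 1549 — matches.

y_n = 20.2 ft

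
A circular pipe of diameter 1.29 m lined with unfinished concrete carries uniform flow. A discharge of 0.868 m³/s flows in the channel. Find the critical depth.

y_c = 0.492 m

At critical depth, Q² T / (g A³) = 1, i.e. A³/T = Q²/g = 0.868²/9.81 = 0.0768.
At y = 0.591 m: A³/T = 0.1549 — too large.
At y = 0.492 m: A³/T = 0.07666 — close enough.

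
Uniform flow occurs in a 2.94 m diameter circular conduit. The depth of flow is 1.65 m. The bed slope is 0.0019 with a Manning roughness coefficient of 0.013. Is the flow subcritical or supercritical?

For a circular section of diameter D = 2.94 m at depth y = 1.65 m, the central angle is θ = 2 arccos(1 − 2y/D) = 3.387 rad. Then A = (D²/8)(θ − sin θ) = 3.922 m² and P = Dθ/2 = 4.979 m.
Hydraulic radius R = A/P = 3.922/4.979 = 0.7877 m.
V = (1/n) R^(2/3) √S = (1/0.013) × 0.7877^(2/3) × √0.0019 = 2.86 m/s. Hydraulic depth D_h = A/T = 3.922/2.918 = 1.344 m.
Froude number Fr = V/√(g·D_h) = 2.86/√(9.81×1.344) = 0.788, which is less than 1, so the flow is subcritical.

subcritical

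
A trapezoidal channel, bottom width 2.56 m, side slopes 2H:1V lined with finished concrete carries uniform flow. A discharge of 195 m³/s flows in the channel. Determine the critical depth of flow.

At critical depth, Q² T / (g A³) = 1, i.e. A³/T = Q²/g = 195²/9.81 = 3876.
Trying y = 2.79 m: A³/T = 853.8 — short.
Trying y = 4.95 m: A³/T = 10490 — over.
Trying y = 3.96 m: A³/T = 3885 — close enough.

y_c = 3.96 m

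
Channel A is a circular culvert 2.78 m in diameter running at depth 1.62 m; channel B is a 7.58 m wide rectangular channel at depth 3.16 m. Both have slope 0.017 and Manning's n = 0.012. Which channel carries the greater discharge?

channel B

Channel A: For a circular section of diameter D = 2.78 m at depth y = 1.62 m, the central angle is θ = 2 arccos(1 − 2y/D) = 3.474 rad. Then A = (D²/8)(θ − sin θ) = 3.671 m² and P = Dθ/2 = 4.829 m. Hydraulic radius R = A/P = 3.671/4.829 = 0.7603 m. Q_A = (1/0.012)·3.671·0.7603^(2/3)·√0.017 = 33.23 m³/s.
Channel B: Flow area A = b·y = 7.58 × 3.16 = 23.95 m². Wetted perimeter P = b + 2y = 7.58 + 2×3.16 = 13.9 m. Hydraulic radius R = A/P = 23.95/13.9 = 1.723 m. Q_B = (1/0.012)·23.95·1.723^(2/3)·√0.017 = 374.1 m³/s.
Q_A = 33.23 m³/s vs Q_B = 374.1 m³/s, so channel B carries more.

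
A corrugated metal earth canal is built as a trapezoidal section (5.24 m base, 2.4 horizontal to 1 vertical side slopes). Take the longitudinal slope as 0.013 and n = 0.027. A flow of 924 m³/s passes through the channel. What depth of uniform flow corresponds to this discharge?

y_n = 5.59 m

Manning's equation rearranged: A R^(2/3) = nQ / (1·√S) = 0.027 × 924 / (√0.013) = 218.8.
At y = 6.24 m: A R^(2/3) = 282.3 — too large.
At y = 4.12 m: A R^(2/3) = 109.8 — too small.
At y = 5.59 m: A R^(2/3) = 218.8 — close enough.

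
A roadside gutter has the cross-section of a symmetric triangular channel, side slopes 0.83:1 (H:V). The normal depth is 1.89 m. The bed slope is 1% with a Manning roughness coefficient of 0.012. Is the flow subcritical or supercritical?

For a triangular section with side slope z = 0.83: A = zy² = 0.83×1.89² = 2.965 m²; P = 2y√(1+z²) = 2×1.89×1.3 = 4.912 m.
Hydraulic radius R = A/P = 2.965/4.912 = 0.6035 m.
V = (1/n) R^(2/3) √S = (1/0.012) × 0.6035^(2/3) × √0.01 = 5.951 m/s. Hydraulic depth D_h = A/T = 2.965/3.137 = 0.945 m.
Froude number Fr = V/√(g·D_h) = 5.951/√(9.81×0.945) = 1.95, which is greater than 1, so the flow is supercritical.

supercritical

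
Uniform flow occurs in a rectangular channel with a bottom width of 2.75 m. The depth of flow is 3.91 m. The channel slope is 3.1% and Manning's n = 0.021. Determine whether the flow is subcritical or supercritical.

Flow area A = b·y = 2.75 × 3.91 = 10.75 m². Wetted perimeter P = b + 2y = 2.75 + 2×3.91 = 10.57 m.
Hydraulic radius R = A/P = 10.75/10.57 = 1.017 m.
V = (1/n) R^(2/3) √S = (1/0.021) × 1.017^(2/3) × √0.031 = 8.48 m/s. Hydraulic depth D_h = A/T = 10.75/2.75 = 3.91 m.
Froude number Fr = V/√(g·D_h) = 8.48/√(9.81×3.91) = 1.37, which is greater than 1, so the flow is supercritical.

supercritical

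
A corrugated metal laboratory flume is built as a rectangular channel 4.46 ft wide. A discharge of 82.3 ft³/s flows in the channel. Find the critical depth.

y_c = 2.19 ft

For a rectangular channel, critical depth y_c = (q²/g)^(1/3) where q = Q/b = 82.3/4.46 = 18.45 ft²/s.
So y_c = (18.45²/32.2)^(1/3) = 2.19 ft.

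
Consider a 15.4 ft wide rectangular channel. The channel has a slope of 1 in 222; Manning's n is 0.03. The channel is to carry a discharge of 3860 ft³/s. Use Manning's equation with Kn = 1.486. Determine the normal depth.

Manning's equation rearranged: A R^(2/3) = nQ / (1.486·√S) = 0.03 × 3860 / (1.486 × √0.004505) = 1161.
Try y = 17.8 ft: A R^(2/3) = 841.1 — too small.
Try y = 29 ft: A R^(2/3) = 1488 — too large.
Try y = 23.4 ft: A R^(2/3) = 1162 — close enough.

y_n = 23.4 ft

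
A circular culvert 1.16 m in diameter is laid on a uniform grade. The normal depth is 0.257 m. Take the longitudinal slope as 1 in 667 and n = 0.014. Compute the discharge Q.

For a circular section of diameter D = 1.16 m at depth y = 0.257 m, the central angle is θ = 2 arccos(1 − 2y/D) = 1.96 rad. Then A = (D²/8)(θ − sin θ) = 0.1741 m² and P = Dθ/2 = 1.137 m.
Hydraulic radius R = A/P = 0.1741/1.137 = 0.1531 m.
Manning's equation: Q = (1/n) A R^(2/3) S^(1/2) = (1/0.014) × 0.1741 × 0.1531^(2/3) × 0.001499^(1/2) = 0.138 m³/s.

Q = 0.138 m³/s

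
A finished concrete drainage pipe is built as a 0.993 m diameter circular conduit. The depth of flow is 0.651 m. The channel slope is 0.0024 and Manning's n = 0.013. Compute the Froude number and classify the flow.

For a circular section of diameter D = 0.993 m at depth y = 0.651 m, the central angle is θ = 2 arccos(1 − 2y/D) = 3.774 rad. Then A = (D²/8)(θ − sin θ) = 0.5381 m² and P = Dθ/2 = 1.874 m.
Hydraulic radius R = A/P = 0.5381/1.874 = 0.2872 m.
V = (1/n) R^(2/3) √S = (1/0.013) × 0.2872^(2/3) × √0.0024 = 1.64 m/s. Hydraulic depth D_h = A/T = 0.5381/0.9437 = 0.5702 m.
Froude number Fr = V/√(g·D_h) = 1.64/√(9.81×0.5702) = 0.693, which is less than 1, so the flow is subcritical.

subcritical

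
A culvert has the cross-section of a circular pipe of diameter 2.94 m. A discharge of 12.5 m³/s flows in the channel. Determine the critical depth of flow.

At critical depth, Q² T / (g A³) = 1, i.e. A³/T = Q²/g = 12.5²/9.81 = 15.93.
Try y = 1.96 m: A³/T = 40.09 — over.
Try y = 1.54 m: A³/T = 15.89 — close enough.

y_c = 1.54 m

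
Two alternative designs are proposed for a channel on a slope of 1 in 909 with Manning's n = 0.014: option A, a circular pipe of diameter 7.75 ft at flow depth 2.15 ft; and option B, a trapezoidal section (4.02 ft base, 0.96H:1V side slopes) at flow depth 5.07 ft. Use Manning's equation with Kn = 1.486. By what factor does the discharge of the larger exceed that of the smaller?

Channel A: For a circular section of diameter D = 7.75 ft at depth y = 2.15 ft, the central angle is θ = 2 arccos(1 − 2y/D) = 2.219 rad. Then A = (D²/8)(θ − sin θ) = 10.67 ft² and P = Dθ/2 = 8.598 ft. Hydraulic radius R = A/P = 10.67/8.598 = 1.241 ft. Q_A = (1.486/0.014)·10.67·1.241^(2/3)·√0.0011 = 43.4 ft³/s.
Channel B: With bottom width b = 4.02 ft and side slope z = 0.96: A = (b + zy)y = (4.02 + 0.96×5.07)×5.07 = 45.06 ft²; P = b + 2y√(1+z²) = 4.02 + 2×5.07×1.386 = 18.08 ft. Hydraulic radius R = A/P = 45.06/18.08 = 2.493 ft. Q_B = (1.486/0.014)·45.06·2.493^(2/3)·√0.0011 = 291.6 ft³/s.
The larger discharge is 291.6 ft³/s and the smaller is 43.4 ft³/s; the ratio is 6.72.

6.72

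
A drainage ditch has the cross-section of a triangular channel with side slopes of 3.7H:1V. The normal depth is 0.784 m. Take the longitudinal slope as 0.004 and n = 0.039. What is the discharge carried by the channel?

For a triangular section with side slope z = 3.7: A = zy² = 3.7×0.784² = 2.274 m²; P = 2y√(1+z²) = 2×0.784×3.833 = 6.01 m.
Hydraulic radius R = A/P = 2.274/6.01 = 0.3784 m.
Manning's equation: Q = (1/n) A R^(2/3) S^(1/2) = (1/0.039) × 2.274 × 0.3784^(2/3) × 0.004^(1/2) = 1.93 m³/s.

Q = 1.93 m³/s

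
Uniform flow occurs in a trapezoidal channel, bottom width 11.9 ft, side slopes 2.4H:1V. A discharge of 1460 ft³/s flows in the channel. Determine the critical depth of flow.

At critical depth, Q² T / (g A³) = 1, i.e. A³/T = Q²/g = 1460²/32.2 = 66200.
At y = 6.44 ft: A³/T = 127700 — too large.
At y = 4.73 ft: A³/T = 38440 — too small.
At y = 5.45 ft: A³/T = 66300 — ≈ 66200.

y_c = 5.45 ft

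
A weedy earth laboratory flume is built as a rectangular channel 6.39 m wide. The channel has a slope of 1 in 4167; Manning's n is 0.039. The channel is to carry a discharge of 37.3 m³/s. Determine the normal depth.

y_n = 8.4 m

Manning's equation rearranged: A R^(2/3) = nQ / (1·√S) = 0.039 × 37.3 / (√0.00024) = 93.9.
At y = 9.97 m: A R^(2/3) = 114.8 — high.
At y = 6.91 m: A R^(2/3) = 74.35 — low.
At y = 8.4 m: A R^(2/3) = 93.92 — matches.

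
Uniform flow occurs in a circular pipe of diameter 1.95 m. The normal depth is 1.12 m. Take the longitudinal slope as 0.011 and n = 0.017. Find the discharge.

For a circular section of diameter D = 1.95 m at depth y = 1.12 m, the central angle is θ = 2 arccos(1 − 2y/D) = 3.44 rad. Then A = (D²/8)(θ − sin θ) = 1.775 m² and P = Dθ/2 = 3.354 m.
Hydraulic radius R = A/P = 1.775/3.354 = 0.5292 m.
Manning's equation: Q = (1/n) A R^(2/3) S^(1/2) = (1/0.017) × 1.775 × 0.5292^(2/3) × 0.011^(1/2) = 7.16 m³/s.

Q = 7.16 m³/s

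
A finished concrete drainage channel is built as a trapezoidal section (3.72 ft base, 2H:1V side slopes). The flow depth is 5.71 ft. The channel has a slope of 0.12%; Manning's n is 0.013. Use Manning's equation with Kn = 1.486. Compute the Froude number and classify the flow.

subcritical

With bottom width b = 3.72 ft and side slope z = 2: A = (b + zy)y = (3.72 + 2×5.71)×5.71 = 86.45 ft²; P = b + 2y√(1+z²) = 3.72 + 2×5.71×2.236 = 29.26 ft.
Hydraulic radius R = A/P = 86.45/29.26 = 2.955 ft.
V = (1.486/n) R^(2/3) √S = (1.486/0.013) × 2.955^(2/3) × √0.0012 = 8.154 ft/s. Hydraulic depth D_h = A/T = 86.45/26.56 = 3.255 ft.
Froude number Fr = V/√(g·D_h) = 8.154/√(32.2×3.255) = 0.796, which is less than 1, so the flow is subcritical.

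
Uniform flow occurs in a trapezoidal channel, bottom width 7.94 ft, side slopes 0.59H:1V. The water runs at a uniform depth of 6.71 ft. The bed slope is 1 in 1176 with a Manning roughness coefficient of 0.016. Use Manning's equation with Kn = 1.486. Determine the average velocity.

V = 6.12 ft/s

With bottom width b = 7.94 ft and side slope z = 0.59: A = (b + zy)y = (7.94 + 0.59×6.71)×6.71 = 79.84 ft²; P = b + 2y√(1+z²) = 7.94 + 2×6.71×1.161 = 23.52 ft.
Hydraulic radius R = A/P = 79.84/23.52 = 3.394 ft.
From Manning's equation, V = (1.486/n) R^(2/3) S^(1/2) = (1.486/0.016) × 3.394^(2/3) × 0.0008503^(1/2) = 6.12 ft/s.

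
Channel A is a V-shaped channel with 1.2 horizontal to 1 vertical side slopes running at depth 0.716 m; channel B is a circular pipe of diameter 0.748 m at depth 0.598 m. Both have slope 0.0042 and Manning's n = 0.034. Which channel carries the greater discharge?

channel A

Channel A: For a triangular section with side slope z = 1.2: A = zy² = 1.2×0.716² = 0.6152 m²; P = 2y√(1+z²) = 2×0.716×1.562 = 2.237 m. Hydraulic radius R = A/P = 0.6152/2.237 = 0.275 m. Q_A = (1/0.034)·0.6152·0.275^(2/3)·√0.0042 = 0.4959 m³/s.
Channel B: For a circular section of diameter D = 0.748 m at depth y = 0.598 m, the central angle is θ = 2 arccos(1 − 2y/D) = 4.426 rad. Then A = (D²/8)(θ − sin θ) = 0.3766 m² and P = Dθ/2 = 1.655 m. Hydraulic radius R = A/P = 0.3766/1.655 = 0.2275 m. Q_B = (1/0.034)·0.3766·0.2275^(2/3)·√0.0042 = 0.2676 m³/s.
Q_A = 0.4959 m³/s vs Q_B = 0.2676 m³/s, so channel A carries more.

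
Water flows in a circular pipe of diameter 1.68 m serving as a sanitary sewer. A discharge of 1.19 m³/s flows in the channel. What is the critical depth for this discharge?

y_c = 0.536 m

At critical depth, Q² T / (g A³) = 1, i.e. A³/T = Q²/g = 1.19²/9.81 = 0.1444.
At y = 0.408 m: A³/T = 0.04996 — too small.
At y = 0.589 m: A³/T = 0.2076 — too large.
At y = 0.536 m: A³/T = 0.1442 — ≈ 0.1444.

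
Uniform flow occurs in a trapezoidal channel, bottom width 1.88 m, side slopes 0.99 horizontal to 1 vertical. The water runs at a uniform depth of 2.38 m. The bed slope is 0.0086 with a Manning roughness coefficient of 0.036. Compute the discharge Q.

With bottom width b = 1.88 m and side slope z = 0.99: A = (b + zy)y = (1.88 + 0.99×2.38)×2.38 = 10.08 m²; P = b + 2y√(1+z²) = 1.88 + 2×2.38×1.407 = 8.578 m.
Hydraulic radius R = A/P = 10.08/8.578 = 1.175 m.
Manning's equation: Q = (1/n) A R^(2/3) S^(1/2) = (1/0.036) × 10.08 × 1.175^(2/3) × 0.0086^(1/2) = 28.9 m³/s.

Q = 28.9 m³/s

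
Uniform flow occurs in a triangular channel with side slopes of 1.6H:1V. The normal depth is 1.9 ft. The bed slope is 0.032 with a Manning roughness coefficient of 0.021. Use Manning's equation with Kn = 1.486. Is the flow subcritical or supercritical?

supercritical

For a triangular section with side slope z = 1.6: A = zy² = 1.6×1.9² = 5.776 ft²; P = 2y√(1+z²) = 2×1.9×1.887 = 7.17 ft.
Hydraulic radius R = A/P = 5.776/7.17 = 0.8056 ft.
V = (1.486/n) R^(2/3) √S = (1.486/0.021) × 0.8056^(2/3) × √0.032 = 10.96 ft/s. Hydraulic depth D_h = A/T = 5.776/6.08 = 0.95 ft.
Froude number Fr = V/√(g·D_h) = 10.96/√(32.2×0.95) = 1.98, which is greater than 1, so the flow is supercritical.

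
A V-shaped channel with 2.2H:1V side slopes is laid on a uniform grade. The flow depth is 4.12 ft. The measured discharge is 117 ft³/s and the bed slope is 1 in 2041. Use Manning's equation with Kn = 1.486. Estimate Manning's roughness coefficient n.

n = 0.016

For a triangular section with side slope z = 2.2: A = zy² = 2.2×4.12² = 37.34 ft²; P = 2y√(1+z²) = 2×4.12×2.417 = 19.91 ft.
Hydraulic radius R = A/P = 37.34/19.91 = 1.875 ft.
Rearranging Manning's equation: n = (1.486/Q) A R^(2/3) S^(1/2) = (1.486/117) × 37.34 × 1.875^(2/3) × √0.00049 = 0.016.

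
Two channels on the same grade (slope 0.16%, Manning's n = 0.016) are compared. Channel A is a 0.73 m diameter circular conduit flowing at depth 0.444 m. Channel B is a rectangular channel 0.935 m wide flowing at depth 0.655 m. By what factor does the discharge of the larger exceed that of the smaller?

Channel A: For a circular section of diameter D = 0.73 m at depth y = 0.444 m, the central angle is θ = 2 arccos(1 − 2y/D) = 3.578 rad. Then A = (D²/8)(θ − sin θ) = 0.2665 m² and P = Dθ/2 = 1.306 m. Hydraulic radius R = A/P = 0.2665/1.306 = 0.2041 m. Q_A = (1/0.016)·0.2665·0.2041^(2/3)·√0.0016 = 0.2309 m³/s.
Channel B: Flow area A = b·y = 0.935 × 0.655 = 0.6124 m². Wetted perimeter P = b + 2y = 0.935 + 2×0.655 = 2.245 m. Hydraulic radius R = A/P = 0.6124/2.245 = 0.2728 m. Q_B = (1/0.016)·0.6124·0.2728^(2/3)·√0.0016 = 0.644 m³/s.
The larger discharge is 0.644 m³/s and the smaller is 0.2309 m³/s; the ratio is 2.79.

2.79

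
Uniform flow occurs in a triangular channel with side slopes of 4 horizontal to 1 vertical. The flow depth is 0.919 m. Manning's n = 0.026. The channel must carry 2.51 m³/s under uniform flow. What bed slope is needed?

For a triangular section with side slope z = 4: A = zy² = 4×0.919² = 3.378 m²; P = 2y√(1+z²) = 2×0.919×4.123 = 7.578 m.
Hydraulic radius R = A/P = 3.378/7.578 = 0.4458 m.
From Manning's equation, S = [nQ / (1 A R^(2/3))]² = [0.026 × 2.51 / (1 × 3.378 × 0.4458^(2/3))]² = 0.0011.

S = 0.0011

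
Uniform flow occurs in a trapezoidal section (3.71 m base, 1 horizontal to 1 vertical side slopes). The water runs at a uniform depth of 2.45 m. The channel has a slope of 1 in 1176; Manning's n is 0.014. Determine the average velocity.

V = 2.63 m/s

With bottom width b = 3.71 m and side slope z = 1: A = (b + zy)y = (3.71 + 1×2.45)×2.45 = 15.09 m²; P = b + 2y√(1+z²) = 3.71 + 2×2.45×1.414 = 10.64 m.
Hydraulic radius R = A/P = 15.09/10.64 = 1.418 m.
From Manning's equation, V = (1/n) R^(2/3) S^(1/2) = (1/0.014) × 1.418^(2/3) × 0.0008503^(1/2) = 2.63 m/s.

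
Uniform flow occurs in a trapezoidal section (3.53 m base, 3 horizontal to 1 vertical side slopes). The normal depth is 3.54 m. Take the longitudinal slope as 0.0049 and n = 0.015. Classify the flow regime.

With bottom width b = 3.53 m and side slope z = 3: A = (b + zy)y = (3.53 + 3×3.54)×3.54 = 50.09 m²; P = b + 2y√(1+z²) = 3.53 + 2×3.54×3.162 = 25.92 m.
Hydraulic radius R = A/P = 50.09/25.92 = 1.933 m.
V = (1/n) R^(2/3) √S = (1/0.015) × 1.933^(2/3) × √0.0049 = 7.241 m/s. Hydraulic depth D_h = A/T = 50.09/24.77 = 2.022 m.
Froude number Fr = V/√(g·D_h) = 7.241/√(9.81×2.022) = 1.63, which is greater than 1, so the flow is supercritical.

supercritical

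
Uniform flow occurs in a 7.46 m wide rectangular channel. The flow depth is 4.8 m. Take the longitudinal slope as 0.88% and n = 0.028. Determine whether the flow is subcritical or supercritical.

Flow area A = b·y = 7.46 × 4.8 = 35.81 m². Wetted perimeter P = b + 2y = 7.46 + 2×4.8 = 17.06 m.
Hydraulic radius R = A/P = 35.81/17.06 = 2.099 m.
V = (1/n) R^(2/3) √S = (1/0.028) × 2.099^(2/3) × √0.0088 = 5.492 m/s. Hydraulic depth D_h = A/T = 35.81/7.46 = 4.8 m.
Froude number Fr = V/√(g·D_h) = 5.492/√(9.81×4.8) = 0.8, which is less than 1, so the flow is subcritical.

subcritical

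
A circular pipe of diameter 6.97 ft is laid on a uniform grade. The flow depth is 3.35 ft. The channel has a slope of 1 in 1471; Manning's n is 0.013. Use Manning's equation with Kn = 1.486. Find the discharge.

For a circular section of diameter D = 6.97 ft at depth y = 3.35 ft, the central angle is θ = 2 arccos(1 − 2y/D) = 3.064 rad. Then A = (D²/8)(θ − sin θ) = 18.14 ft² and P = Dθ/2 = 10.68 ft.
Hydraulic radius R = A/P = 18.14/10.68 = 1.698 ft.
Manning's equation: Q = (1.486/n) A R^(2/3) S^(1/2) = (1.486/0.013) × 18.14 × 1.698^(2/3) × 0.0006798^(1/2) = 76.9 ft³/s.

Q = 76.9 ft³/s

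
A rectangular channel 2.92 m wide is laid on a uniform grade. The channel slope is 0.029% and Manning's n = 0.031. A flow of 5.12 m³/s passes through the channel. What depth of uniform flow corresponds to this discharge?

Manning's equation rearranged: A R^(2/3) = nQ / (1·√S) = 0.031 × 5.12 / (√0.00029) = 9.32.
Trying y = 3.79 m: A R^(2/3) = 11.46 — too large.
Trying y = 3.19 m: A R^(2/3) = 9.325 — close enough.

y_n = 3.19 m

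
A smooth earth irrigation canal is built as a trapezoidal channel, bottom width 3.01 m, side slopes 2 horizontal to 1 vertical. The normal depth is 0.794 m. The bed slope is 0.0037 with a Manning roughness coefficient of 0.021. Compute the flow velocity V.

V = 1.96 m/s

With bottom width b = 3.01 m and side slope z = 2: A = (b + zy)y = (3.01 + 2×0.794)×0.794 = 3.651 m²; P = b + 2y√(1+z²) = 3.01 + 2×0.794×2.236 = 6.561 m.
Hydraulic radius R = A/P = 3.651/6.561 = 0.5565 m.
From Manning's equation, V = (1/n) R^(2/3) S^(1/2) = (1/0.021) × 0.5565^(2/3) × 0.0037^(1/2) = 1.96 m/s.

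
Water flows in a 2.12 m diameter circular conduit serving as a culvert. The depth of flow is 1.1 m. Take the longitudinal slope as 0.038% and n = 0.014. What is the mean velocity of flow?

For a circular section of diameter D = 2.12 m at depth y = 1.1 m, the central angle is θ = 2 arccos(1 − 2y/D) = 3.217 rad. Then A = (D²/8)(θ − sin θ) = 1.85 m² and P = Dθ/2 = 3.41 m.
Hydraulic radius R = A/P = 1.85/3.41 = 0.5424 m.
From Manning's equation, V = (1/n) R^(2/3) S^(1/2) = (1/0.014) × 0.5424^(2/3) × 0.00038^(1/2) = 0.926 m/s.

V = 0.926 m/s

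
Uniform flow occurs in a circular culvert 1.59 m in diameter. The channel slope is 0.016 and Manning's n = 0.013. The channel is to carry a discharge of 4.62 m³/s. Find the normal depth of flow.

y_n = 0.74 m

Manning's equation rearranged: A R^(2/3) = nQ / (1·√S) = 0.013 × 4.62 / (√0.016) = 0.4748.
Try y = 0.8 m: A R^(2/3) = 0.5425 — high.
Try y = 0.582 m: A R^(2/3) = 0.307 — low.
Try y = 0.74 m: A R^(2/3) = 0.4744 — matches.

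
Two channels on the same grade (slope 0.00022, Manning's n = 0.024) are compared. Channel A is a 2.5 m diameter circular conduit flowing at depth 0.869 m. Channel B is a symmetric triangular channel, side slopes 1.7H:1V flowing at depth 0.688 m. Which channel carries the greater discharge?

channel A

Channel A: For a circular section of diameter D = 2.5 m at depth y = 0.869 m, the central angle is θ = 2 arccos(1 − 2y/D) = 2.522 rad. Then A = (D²/8)(θ − sin θ) = 1.517 m² and P = Dθ/2 = 3.153 m. Hydraulic radius R = A/P = 1.517/3.153 = 0.4811 m. Q_A = (1/0.024)·1.517·0.4811^(2/3)·√0.00022 = 0.5756 m³/s.
Channel B: For a triangular section with side slope z = 1.7: A = zy² = 1.7×0.688² = 0.8047 m²; P = 2y√(1+z²) = 2×0.688×1.972 = 2.714 m. Hydraulic radius R = A/P = 0.8047/2.714 = 0.2965 m. Q_B = (1/0.024)·0.8047·0.2965^(2/3)·√0.00022 = 0.2211 m³/s.
Q_A = 0.5756 m³/s vs Q_B = 0.2211 m³/s, so channel A carries more.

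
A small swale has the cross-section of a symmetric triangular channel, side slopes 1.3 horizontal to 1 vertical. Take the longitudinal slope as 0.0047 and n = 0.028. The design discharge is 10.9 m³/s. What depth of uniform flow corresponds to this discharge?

y_n = 2 m

Manning's equation rearranged: A R^(2/3) = nQ / (1·√S) = 0.028 × 10.9 / (√0.0047) = 4.452.
Try y = 1.56 m: A R^(2/3) = 2.296 — low.
Try y = 2.48 m: A R^(2/3) = 7.904 — high.
Try y = 2 m: A R^(2/3) = 4.454 — ≈ 4.452.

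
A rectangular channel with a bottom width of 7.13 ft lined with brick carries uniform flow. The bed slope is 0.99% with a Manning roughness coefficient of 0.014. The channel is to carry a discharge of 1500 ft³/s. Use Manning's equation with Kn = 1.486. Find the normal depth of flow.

y_n = 10.4 ft

Manning's equation rearranged: A R^(2/3) = nQ / (1.486·√S) = 0.014 × 1500 / (1.486 × √0.0099) = 142.
Try y = 7.97 ft: A R^(2/3) = 103.6 — low.
Try y = 12.7 ft: A R^(2/3) = 179.2 — high.
Try y = 10.4 ft: A R^(2/3) = 142.2 — ≈ 142.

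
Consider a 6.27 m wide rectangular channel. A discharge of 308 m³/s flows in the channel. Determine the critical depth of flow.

y_c = 6.27 m

For a rectangular channel, critical depth y_c = (q²/g)^(1/3) where q = Q/b = 308/6.27 = 49.12 m²/s.
So y_c = (49.12²/9.81)^(1/3) = 6.27 m.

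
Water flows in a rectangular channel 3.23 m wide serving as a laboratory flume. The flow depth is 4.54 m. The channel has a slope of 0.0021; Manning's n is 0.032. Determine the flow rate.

Flow area A = b·y = 3.23 × 4.54 = 14.66 m². Wetted perimeter P = b + 2y = 3.23 + 2×4.54 = 12.31 m.
Hydraulic radius R = A/P = 14.66/12.31 = 1.191 m.
Manning's equation: Q = (1/n) A R^(2/3) S^(1/2) = (1/0.032) × 14.66 × 1.191^(2/3) × 0.0021^(1/2) = 23.6 m³/s.

Q = 23.6 m³/s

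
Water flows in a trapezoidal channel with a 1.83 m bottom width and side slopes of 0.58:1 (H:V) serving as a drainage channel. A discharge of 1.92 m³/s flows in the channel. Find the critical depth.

y_c = 0.459 m

At critical depth, Q² T / (g A³) = 1, i.e. A³/T = Q²/g = 1.92²/9.81 = 0.3758.
Try y = 0.557 m: A³/T = 0.6966 — high.
Try y = 0.361 m: A³/T = 0.1774 — low.
Try y = 0.459 m: A³/T = 0.377 — matches.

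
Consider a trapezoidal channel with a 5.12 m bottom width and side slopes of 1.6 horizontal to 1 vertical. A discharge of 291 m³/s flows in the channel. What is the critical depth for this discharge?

At critical depth, Q² T / (g A³) = 1, i.e. A³/T = Q²/g = 291²/9.81 = 8632.
At y = 5.03 m: A³/T = 13700 — high.
At y = 4.49 m: A³/T = 8652 — ≈ 8632.

y_c = 4.49 m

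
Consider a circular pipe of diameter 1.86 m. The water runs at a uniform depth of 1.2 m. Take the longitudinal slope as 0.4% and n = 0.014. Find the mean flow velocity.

V = 2.97 m/s

For a circular section of diameter D = 1.86 m at depth y = 1.2 m, the central angle is θ = 2 arccos(1 − 2y/D) = 3.731 rad. Then A = (D²/8)(θ − sin θ) = 1.854 m² and P = Dθ/2 = 3.47 m.
Hydraulic radius R = A/P = 1.854/3.47 = 0.5343 m.
From Manning's equation, V = (1/n) R^(2/3) S^(1/2) = (1/0.014) × 0.5343^(2/3) × 0.004^(1/2) = 2.97 m/s.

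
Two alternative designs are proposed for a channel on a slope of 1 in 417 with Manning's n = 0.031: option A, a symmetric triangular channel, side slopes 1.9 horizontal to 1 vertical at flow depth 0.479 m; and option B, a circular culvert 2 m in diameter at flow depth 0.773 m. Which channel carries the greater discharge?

Channel A: For a triangular section with side slope z = 1.9: A = zy² = 1.9×0.479² = 0.4359 m²; P = 2y√(1+z²) = 2×0.479×2.147 = 2.057 m. Hydraulic radius R = A/P = 0.4359/2.057 = 0.2119 m. Q_A = (1/0.031)·0.4359·0.2119^(2/3)·√0.002398 = 0.2448 m³/s.
Channel B: For a circular section of diameter D = 2 m at depth y = 0.773 m, the central angle is θ = 2 arccos(1 − 2y/D) = 2.684 rad. Then A = (D²/8)(θ − sin θ) = 1.121 m² and P = Dθ/2 = 2.684 m. Hydraulic radius R = A/P = 1.121/2.684 = 0.4176 m. Q_B = (1/0.031)·1.121·0.4176^(2/3)·√0.002398 = 0.9891 m³/s.
Q_A = 0.2448 m³/s vs Q_B = 0.9891 m³/s, so channel B carries more.

channel B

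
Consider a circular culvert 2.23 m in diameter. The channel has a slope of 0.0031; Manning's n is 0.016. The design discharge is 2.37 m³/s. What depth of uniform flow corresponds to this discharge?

Manning's equation rearranged: A R^(2/3) = nQ / (1·√S) = 0.016 × 2.37 / (√0.0031) = 0.6811.
Try y = 0.556 m: A R^(2/3) = 0.3605 — short.
Try y = 0.772 m: A R^(2/3) = 0.6814 — matches.

y_n = 0.772 m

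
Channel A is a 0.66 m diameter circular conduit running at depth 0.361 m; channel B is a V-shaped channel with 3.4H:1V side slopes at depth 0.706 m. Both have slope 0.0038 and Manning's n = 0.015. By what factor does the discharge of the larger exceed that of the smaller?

13.8

Channel A: For a circular section of diameter D = 0.66 m at depth y = 0.361 m, the central angle is θ = 2 arccos(1 − 2y/D) = 3.33 rad. Then A = (D²/8)(θ − sin θ) = 0.1915 m² and P = Dθ/2 = 1.099 m. Hydraulic radius R = A/P = 0.1915/1.099 = 0.1743 m. Q_A = (1/0.015)·0.1915·0.1743^(2/3)·√0.0038 = 0.2455 m³/s.
Channel B: For a triangular section with side slope z = 3.4: A = zy² = 3.4×0.706² = 1.695 m²; P = 2y√(1+z²) = 2×0.706×3.544 = 5.004 m. Hydraulic radius R = A/P = 1.695/5.004 = 0.3387 m. Q_B = (1/0.015)·1.695·0.3387^(2/3)·√0.0038 = 3.384 m³/s.
The larger discharge is 3.384 m³/s and the smaller is 0.2455 m³/s; the ratio is 13.8.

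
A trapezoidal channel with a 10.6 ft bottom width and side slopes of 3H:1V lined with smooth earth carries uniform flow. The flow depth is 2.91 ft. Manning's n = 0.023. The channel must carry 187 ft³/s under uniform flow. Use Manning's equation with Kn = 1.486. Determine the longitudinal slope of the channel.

With bottom width b = 10.6 ft and side slope z = 3: A = (b + zy)y = (10.6 + 3×2.91)×2.91 = 56.25 ft²; P = b + 2y√(1+z²) = 10.6 + 2×2.91×3.162 = 29 ft.
Hydraulic radius R = A/P = 56.25/29 = 1.939 ft.
From Manning's equation, S = [nQ / (1.486 A R^(2/3))]² = [0.023 × 187 / (1.486 × 56.25 × 1.939^(2/3))]² = 0.00109.

S = 0.00109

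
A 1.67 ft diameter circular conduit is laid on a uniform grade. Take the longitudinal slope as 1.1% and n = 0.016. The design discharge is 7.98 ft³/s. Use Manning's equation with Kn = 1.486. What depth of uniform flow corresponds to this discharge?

y_n = 1 ft

Manning's equation rearranged: A R^(2/3) = nQ / (1.486·√S) = 0.016 × 7.98 / (1.486 × √0.011) = 0.8192.
Try y = 0.797 ft: A R^(2/3) = 0.5648 — too small.
Try y = 1.23 ft: A R^(2/3) = 1.092 — too large.
Try y = 1 ft: A R^(2/3) = 0.8195 — matches.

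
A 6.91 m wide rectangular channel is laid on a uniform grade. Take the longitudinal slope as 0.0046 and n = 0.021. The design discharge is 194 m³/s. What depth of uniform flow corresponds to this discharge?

y_n = 5.31 m

Manning's equation rearranged: A R^(2/3) = nQ / (1·√S) = 0.021 × 194 / (√0.0046) = 60.07.
Trying y = 4.5 m: A R^(2/3) = 48.61 — too small.
Trying y = 6.12 m: A R^(2/3) = 71.71 — too large.
Trying y = 5.31 m: A R^(2/3) = 60.04 — close enough.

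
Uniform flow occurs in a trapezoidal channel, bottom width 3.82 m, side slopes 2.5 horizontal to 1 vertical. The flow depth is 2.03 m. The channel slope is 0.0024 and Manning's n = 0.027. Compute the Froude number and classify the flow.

With bottom width b = 3.82 m and side slope z = 2.5: A = (b + zy)y = (3.82 + 2.5×2.03)×2.03 = 18.06 m²; P = b + 2y√(1+z²) = 3.82 + 2×2.03×2.693 = 14.75 m.
Hydraulic radius R = A/P = 18.06/14.75 = 1.224 m.
V = (1/n) R^(2/3) √S = (1/0.027) × 1.224^(2/3) × √0.0024 = 2.076 m/s. Hydraulic depth D_h = A/T = 18.06/13.97 = 1.293 m.
Froude number Fr = V/√(g·D_h) = 2.076/√(9.81×1.293) = 0.583, which is less than 1, so the flow is subcritical.

subcritical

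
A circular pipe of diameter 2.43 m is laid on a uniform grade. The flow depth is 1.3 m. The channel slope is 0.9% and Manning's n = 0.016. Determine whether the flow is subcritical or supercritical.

supercritical

For a circular section of diameter D = 2.43 m at depth y = 1.3 m, the central angle is θ = 2 arccos(1 − 2y/D) = 3.282 rad. Then A = (D²/8)(θ − sin θ) = 2.525 m² and P = Dθ/2 = 3.987 m.
Hydraulic radius R = A/P = 2.525/3.987 = 0.6333 m.
V = (1/n) R^(2/3) √S = (1/0.016) × 0.6333^(2/3) × √0.009 = 4.373 m/s. Hydraulic depth D_h = A/T = 2.525/2.424 = 1.042 m.
Froude number Fr = V/√(g·D_h) = 4.373/√(9.81×1.042) = 1.37, which is greater than 1, so the flow is supercritical.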